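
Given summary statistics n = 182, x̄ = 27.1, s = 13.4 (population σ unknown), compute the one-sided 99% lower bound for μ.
μ ≥ 24.77

Lower bound (one-sided):
t* = 2.347 (one-sided for 99%)
Lower bound = x̄ - t* · s/√n = 27.1 - 2.347 · 13.4/√182 = 24.77

We are 99% confident that μ ≥ 24.77.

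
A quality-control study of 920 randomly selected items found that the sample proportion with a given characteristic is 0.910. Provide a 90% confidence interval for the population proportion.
(0.894, 0.926)

Proportion CI:
SE = √(p̂(1-p̂)/n) = √(0.910 · 0.090 / 920) = 0.00944

z* = 1.645
Margin = z* · SE = 1.645 · 0.00944 = 0.0155

CI: 0.910 ± 0.0155 = (0.894, 0.926)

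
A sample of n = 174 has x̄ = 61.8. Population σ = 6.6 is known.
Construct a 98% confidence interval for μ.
(60.64, 62.96)

z-interval (σ known):
z* = 2.326 for 98% confidence

Margin of error = z* · σ/√n = 2.326 · 6.6/√174 = 1.16

CI: (61.8 - 1.16, 61.8 + 1.16) = (60.64, 62.96)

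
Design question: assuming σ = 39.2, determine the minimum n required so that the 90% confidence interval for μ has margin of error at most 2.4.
n ≥ 722

For margin E ≤ 2.4:
n ≥ (z* · σ / E)²
n ≥ (1.645 · 39.2 / 2.4)²
n ≥ 721.91

Minimum n = 722 (rounding up)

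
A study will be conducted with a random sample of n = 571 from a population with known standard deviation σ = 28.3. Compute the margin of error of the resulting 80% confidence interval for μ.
Margin of error = 1.52

Margin of error = z* · σ/√n
= 1.282 · 28.3/√571
= 1.282 · 28.3/23.8956
= 1.52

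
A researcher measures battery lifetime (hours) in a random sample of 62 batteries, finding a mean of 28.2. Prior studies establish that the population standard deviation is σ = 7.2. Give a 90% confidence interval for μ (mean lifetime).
(26.70, 29.70)

z-interval (σ known):
z* = 1.645 for 90% confidence

Margin of error = z* · σ/√n = 1.645 · 7.2/√62 = 1.50

CI: (28.2 - 1.50, 28.2 + 1.50) = (26.70, 29.70)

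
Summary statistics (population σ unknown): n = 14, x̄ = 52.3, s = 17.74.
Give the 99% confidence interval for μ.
(38.02, 66.58)

t-interval (σ unknown):
df = n - 1 = 13
t* = 3.012 for 99% confidence

Margin of error = t* · s/√n = 3.012 · 17.74/√14 = 14.28

CI: (38.02, 66.58)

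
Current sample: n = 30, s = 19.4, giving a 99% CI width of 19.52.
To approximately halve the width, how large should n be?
n ≈ 120

CI width ∝ 1/√n
To reduce width by factor 2, need √n to grow by 2 → need 2² = 4 times as many samples.

Current: n = 30, width = 19.52
New: n = 120, width ≈ 9.27

Width reduced by factor of 19.52/9.27 = 2.11.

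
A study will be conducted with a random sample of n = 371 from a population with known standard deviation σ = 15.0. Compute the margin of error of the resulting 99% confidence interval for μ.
Margin of error = 2.01

Margin of error = z* · σ/√n
= 2.576 · 15.0/√371
= 2.576 · 15.0/19.2614
= 2.01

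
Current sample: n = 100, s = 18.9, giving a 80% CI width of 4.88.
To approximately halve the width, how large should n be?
n ≈ 400

CI width ∝ 1/√n
To reduce width by factor 2, need √n to grow by 2 → need 2² = 4 times as many samples.

Current: n = 100, width = 4.88
New: n = 400, width ≈ 2.43

Width reduced by factor of 4.88/2.43 = 2.01.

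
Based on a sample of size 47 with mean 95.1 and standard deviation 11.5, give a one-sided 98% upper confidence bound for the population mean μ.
μ ≤ 98.65

Upper bound (one-sided):
t* = 2.114 (one-sided for 98%)
Upper bound = x̄ + t* · s/√n = 95.1 + 2.114 · 11.5/√47 = 98.65

We are 98% confident that μ ≤ 98.65.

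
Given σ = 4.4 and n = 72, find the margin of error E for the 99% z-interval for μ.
Margin of error = 1.34

Margin of error = z* · σ/√n
= 2.576 · 4.4/√72
= 2.576 · 4.4/8.4853
= 1.34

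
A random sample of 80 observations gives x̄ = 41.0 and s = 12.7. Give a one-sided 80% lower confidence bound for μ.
μ ≥ 39.80

Lower bound (one-sided):
t* = 0.846 (one-sided for 80%)
Lower bound = x̄ - t* · s/√n = 41.0 - 0.846 · 12.7/√80 = 39.80

We are 80% confident that μ ≥ 39.80.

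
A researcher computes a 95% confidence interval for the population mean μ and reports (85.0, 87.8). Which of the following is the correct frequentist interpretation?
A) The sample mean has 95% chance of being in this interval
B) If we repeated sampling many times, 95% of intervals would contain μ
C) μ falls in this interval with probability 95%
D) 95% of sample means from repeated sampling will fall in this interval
B

A) Wrong — x̄ is observed and sits in the interval by construction.
B) Correct — this is the frequentist long-run coverage interpretation.
C) Wrong — μ is fixed; the randomness lives in the interval, not in μ.
D) Wrong — coverage applies to intervals containing μ, not to future x̄ values.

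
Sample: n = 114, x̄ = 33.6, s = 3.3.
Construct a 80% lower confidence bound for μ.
μ ≥ 33.34

Lower bound (one-sided):
t* = 0.845 (one-sided for 80%)
Lower bound = x̄ - t* · s/√n = 33.6 - 0.845 · 3.3/√114 = 33.34

We are 80% confident that μ ≥ 33.34.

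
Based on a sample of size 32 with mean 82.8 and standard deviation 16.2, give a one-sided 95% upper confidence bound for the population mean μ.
μ ≤ 87.66

Upper bound (one-sided):
t* = 1.696 (one-sided for 95%)
Upper bound = x̄ + t* · s/√n = 82.8 + 1.696 · 16.2/√32 = 87.66

We are 95% confident that μ ≤ 87.66.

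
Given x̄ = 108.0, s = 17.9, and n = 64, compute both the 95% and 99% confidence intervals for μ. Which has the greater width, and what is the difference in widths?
99% CI is wider by 2.95

df = 63
95% CI: t* = 1.998, (103.53, 112.47), width = 2 · t* · s/√n = 8.94
99% CI: t* = 2.656, (102.06, 113.94), width = 2 · t* · s/√n = 11.89

The 99% CI is wider by 11.89 - 8.94 = 2.95.
Higher confidence requires a wider interval.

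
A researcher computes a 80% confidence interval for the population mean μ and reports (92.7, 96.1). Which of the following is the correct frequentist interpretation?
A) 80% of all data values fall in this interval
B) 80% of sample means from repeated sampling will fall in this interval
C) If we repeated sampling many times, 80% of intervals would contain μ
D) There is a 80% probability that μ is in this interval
C

A) Wrong — a CI is about the parameter μ, not individual data values.
B) Wrong — coverage applies to intervals containing μ, not to future x̄ values.
C) Correct — this is the frequentist long-run coverage interpretation.
D) Wrong — μ is fixed; the randomness lives in the interval, not in μ.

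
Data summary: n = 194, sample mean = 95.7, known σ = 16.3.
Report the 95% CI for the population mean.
(93.41, 97.99)

z-interval (σ known):
z* = 1.960 for 95% confidence

Margin of error = z* · σ/√n = 1.960 · 16.3/√194 = 2.29

CI: (95.7 - 2.29, 95.7 + 2.29) = (93.41, 97.99)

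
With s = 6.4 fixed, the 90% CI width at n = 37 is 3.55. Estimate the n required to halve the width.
n ≈ 148

CI width ∝ 1/√n
To reduce width by factor 2, need √n to grow by 2 → need 2² = 4 times as many samples.

Current: n = 37, width = 3.55
New: n = 148, width ≈ 1.74

Width reduced by factor of 3.55/1.74 = 2.04.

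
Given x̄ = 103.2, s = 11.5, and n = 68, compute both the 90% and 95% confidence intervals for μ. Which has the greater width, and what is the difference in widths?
95% CI is wider by 0.92

df = 67
90% CI: t* = 1.668, (100.87, 105.53), width = 2 · t* · s/√n = 4.65
95% CI: t* = 1.996, (100.42, 105.98), width = 2 · t* · s/√n = 5.57

The 95% CI is wider by 5.57 - 4.65 = 0.92.
Higher confidence requires a wider interval.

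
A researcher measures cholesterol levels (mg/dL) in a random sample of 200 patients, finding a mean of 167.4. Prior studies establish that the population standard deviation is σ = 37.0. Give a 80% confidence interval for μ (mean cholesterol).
(164.05, 170.75)

z-interval (σ known):
z* = 1.282 for 80% confidence

Margin of error = z* · σ/√n = 1.282 · 37.0/√200 = 3.35

CI: (167.4 - 3.35, 167.4 + 3.35) = (164.05, 170.75)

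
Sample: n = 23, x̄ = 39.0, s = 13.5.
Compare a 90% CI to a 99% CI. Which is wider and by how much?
99% CI is wider by 6.20

df = 22
90% CI: t* = 1.717, (34.17, 43.83), width = 2 · t* · s/√n = 9.67
99% CI: t* = 2.819, (31.06, 46.94), width = 2 · t* · s/√n = 15.87

The 99% CI is wider by 15.87 - 9.67 = 6.20.
Higher confidence requires a wider interval.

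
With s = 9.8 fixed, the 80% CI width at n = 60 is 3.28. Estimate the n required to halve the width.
n ≈ 240

CI width ∝ 1/√n
To reduce width by factor 2, need √n to grow by 2 → need 2² = 4 times as many samples.

Current: n = 60, width = 3.28
New: n = 240, width ≈ 1.63

Width reduced by factor of 3.28/1.63 = 2.01.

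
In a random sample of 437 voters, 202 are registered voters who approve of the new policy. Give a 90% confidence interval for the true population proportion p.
(0.423, 0.501)

Proportion CI:
p̂ = 202/437 = 0.46224
SE = √(p̂(1-p̂)/n) = √(0.46224 · 0.53776 / 437) = 0.02385

z* = 1.645
Margin = z* · SE = 1.645 · 0.02385 = 0.0392

CI: 0.46224 ± 0.0392 = (0.423, 0.501)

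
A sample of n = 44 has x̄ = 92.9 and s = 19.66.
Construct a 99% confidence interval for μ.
(84.91, 100.89)

t-interval (σ unknown):
df = n - 1 = 43
t* = 2.695 for 99% confidence

Margin of error = t* · s/√n = 2.695 · 19.66/√44 = 7.99

CI: (84.91, 100.89)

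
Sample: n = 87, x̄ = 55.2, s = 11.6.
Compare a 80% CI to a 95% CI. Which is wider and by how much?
95% CI is wider by 1.73

df = 86
80% CI: t* = 1.291, (53.59, 56.81), width = 2 · t* · s/√n = 3.21
95% CI: t* = 1.988, (52.73, 57.67), width = 2 · t* · s/√n = 4.94

The 95% CI is wider by 4.94 - 3.21 = 1.73.
Higher confidence requires a wider interval.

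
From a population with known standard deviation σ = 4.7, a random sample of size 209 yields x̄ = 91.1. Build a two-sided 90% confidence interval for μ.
(90.57, 91.63)

z-interval (σ known):
z* = 1.645 for 90% confidence

Margin of error = z* · σ/√n = 1.645 · 4.7/√209 = 0.53

CI: (91.1 - 0.53, 91.1 + 0.53) = (90.57, 91.63)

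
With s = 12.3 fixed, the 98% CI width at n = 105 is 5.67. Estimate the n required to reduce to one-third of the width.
n ≈ 945

CI width ∝ 1/√n
To reduce width by factor 3, need √n to grow by 3 → need 3² = 9 times as many samples.

Current: n = 105, width = 5.67
New: n = 945, width ≈ 1.86

Width reduced by factor of 5.67/1.86 = 3.05.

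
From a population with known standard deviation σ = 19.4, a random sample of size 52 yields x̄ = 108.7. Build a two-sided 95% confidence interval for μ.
(103.43, 113.97)

z-interval (σ known):
z* = 1.960 for 95% confidence

Margin of error = z* · σ/√n = 1.960 · 19.4/√52 = 5.27

CI: (108.7 - 5.27, 108.7 + 5.27) = (103.43, 113.97)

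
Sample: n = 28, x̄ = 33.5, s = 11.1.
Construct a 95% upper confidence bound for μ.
μ ≤ 37.07

Upper bound (one-sided):
t* = 1.703 (one-sided for 95%)
Upper bound = x̄ + t* · s/√n = 33.5 + 1.703 · 11.1/√28 = 37.07

We are 95% confident that μ ≤ 37.07.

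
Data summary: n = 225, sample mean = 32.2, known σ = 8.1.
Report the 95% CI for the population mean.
(31.14, 33.26)

z-interval (σ known):
z* = 1.960 for 95% confidence

Margin of error = z* · σ/√n = 1.960 · 8.1/√225 = 1.06

CI: (32.2 - 1.06, 32.2 + 1.06) = (31.14, 33.26)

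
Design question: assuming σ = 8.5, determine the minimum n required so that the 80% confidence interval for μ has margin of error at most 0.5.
n ≥ 475

For margin E ≤ 0.5:
n ≥ (z* · σ / E)²
n ≥ (1.282 · 8.5 / 0.5)²
n ≥ 474.98

Minimum n = 475 (rounding up)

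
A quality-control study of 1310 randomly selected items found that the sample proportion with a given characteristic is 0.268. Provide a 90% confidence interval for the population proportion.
(0.248, 0.288)

Proportion CI:
SE = √(p̂(1-p̂)/n) = √(0.268 · 0.732 / 1310) = 0.01224

z* = 1.645
Margin = z* · SE = 1.645 · 0.01224 = 0.0201

CI: 0.268 ± 0.0201 = (0.248, 0.288)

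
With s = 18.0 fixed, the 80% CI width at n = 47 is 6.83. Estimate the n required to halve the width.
n ≈ 188

CI width ∝ 1/√n
To reduce width by factor 2, need √n to grow by 2 → need 2² = 4 times as many samples.

Current: n = 47, width = 6.83
New: n = 188, width ≈ 3.38

Width reduced by factor of 6.83/3.38 = 2.02.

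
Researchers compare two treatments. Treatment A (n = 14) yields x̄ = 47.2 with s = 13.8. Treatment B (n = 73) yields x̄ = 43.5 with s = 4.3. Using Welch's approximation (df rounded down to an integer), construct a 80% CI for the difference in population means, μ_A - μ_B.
(-1.33, 8.73)

Difference: x̄₁ - x̄₂ = 3.70
SE = √(s₁²/n₁ + s₂²/n₂) = √(13.8²/14 + 4.3²/73) = 3.7224
df = 13.49 → 13 (Welch–Satterthwaite, rounded down)
t* = 1.350

CI: 3.70 ± 1.350 · 3.7224 = 3.70 ± 5.03 = (-1.33, 8.73)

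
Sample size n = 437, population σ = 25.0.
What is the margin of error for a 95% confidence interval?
Margin of error = 2.34

Margin of error = z* · σ/√n
= 1.960 · 25.0/√437
= 1.960 · 25.0/20.9045
= 2.34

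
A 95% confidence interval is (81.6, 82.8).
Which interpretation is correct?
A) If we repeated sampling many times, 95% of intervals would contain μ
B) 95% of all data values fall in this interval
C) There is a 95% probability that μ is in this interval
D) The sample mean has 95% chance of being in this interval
A

A) Correct — this is the frequentist long-run coverage interpretation.
B) Wrong — a CI is about the parameter μ, not individual data values.
C) Wrong — μ is fixed; the randomness lives in the interval, not in μ.
D) Wrong — x̄ is observed and sits in the interval by construction.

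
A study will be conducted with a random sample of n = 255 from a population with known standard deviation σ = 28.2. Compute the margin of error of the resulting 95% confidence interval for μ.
Margin of error = 3.46

Margin of error = z* · σ/√n
= 1.960 · 28.2/√255
= 1.960 · 28.2/15.9687
= 3.46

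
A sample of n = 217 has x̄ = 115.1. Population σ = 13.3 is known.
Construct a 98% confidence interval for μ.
(113.00, 117.20)

z-interval (σ known):
z* = 2.326 for 98% confidence

Margin of error = z* · σ/√n = 2.326 · 13.3/√217 = 2.10

CI: (115.1 - 2.10, 115.1 + 2.10) = (113.00, 117.20)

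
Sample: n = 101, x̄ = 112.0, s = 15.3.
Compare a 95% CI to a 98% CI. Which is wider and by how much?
98% CI is wider by 1.16

df = 100
95% CI: t* = 1.984, (108.98, 115.02), width = 2 · t* · s/√n = 6.04
98% CI: t* = 2.364, (108.40, 115.60), width = 2 · t* · s/√n = 7.20

The 98% CI is wider by 7.20 - 6.04 = 1.16.
Higher confidence requires a wider interval.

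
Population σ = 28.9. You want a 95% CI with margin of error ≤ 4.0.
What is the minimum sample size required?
n ≥ 201

For margin E ≤ 4.0:
n ≥ (z* · σ / E)²
n ≥ (1.960 · 28.9 / 4.0)²
n ≥ 200.53

Minimum n = 201 (rounding up)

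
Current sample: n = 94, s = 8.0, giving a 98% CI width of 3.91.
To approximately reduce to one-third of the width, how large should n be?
n ≈ 846

CI width ∝ 1/√n
To reduce width by factor 3, need √n to grow by 3 → need 3² = 9 times as many samples.

Current: n = 94, width = 3.91
New: n = 846, width ≈ 1.28

Width reduced by factor of 3.91/1.28 = 3.05.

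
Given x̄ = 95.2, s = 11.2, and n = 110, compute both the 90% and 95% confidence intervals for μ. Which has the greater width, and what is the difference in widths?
95% CI is wider by 0.69

df = 109
90% CI: t* = 1.659, (93.43, 96.97), width = 2 · t* · s/√n = 3.54
95% CI: t* = 1.982, (93.08, 97.32), width = 2 · t* · s/√n = 4.23

The 95% CI is wider by 4.23 - 3.54 = 0.69.
Higher confidence requires a wider interval.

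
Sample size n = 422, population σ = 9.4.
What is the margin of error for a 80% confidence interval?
Margin of error = 0.59

Margin of error = z* · σ/√n
= 1.282 · 9.4/√422
= 1.282 · 9.4/20.5426
= 0.59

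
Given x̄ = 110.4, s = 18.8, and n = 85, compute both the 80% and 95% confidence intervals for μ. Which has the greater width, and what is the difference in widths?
95% CI is wider by 2.84

df = 84
80% CI: t* = 1.292, (107.77, 113.03), width = 2 · t* · s/√n = 5.27
95% CI: t* = 1.989, (106.34, 114.46), width = 2 · t* · s/√n = 8.11

The 95% CI is wider by 8.11 - 5.27 = 2.84.
Higher confidence requires a wider interval.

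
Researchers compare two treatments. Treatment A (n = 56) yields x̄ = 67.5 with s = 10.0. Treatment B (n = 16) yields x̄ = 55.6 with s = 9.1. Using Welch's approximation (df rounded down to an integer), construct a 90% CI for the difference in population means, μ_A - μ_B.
(7.40, 16.40)

Difference: x̄₁ - x̄₂ = 11.90
SE = √(s₁²/n₁ + s₂²/n₂) = √(10.0²/56 + 9.1²/16) = 2.6384
df = 26.28 → 26 (Welch–Satterthwaite, rounded down)
t* = 1.706

CI: 11.90 ± 1.706 · 2.6384 = 11.90 ± 4.50 = (7.40, 16.40)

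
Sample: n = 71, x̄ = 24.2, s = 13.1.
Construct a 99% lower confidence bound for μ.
μ ≥ 20.50

Lower bound (one-sided):
t* = 2.381 (one-sided for 99%)
Lower bound = x̄ - t* · s/√n = 24.2 - 2.381 · 13.1/√71 = 20.50

We are 99% confident that μ ≥ 20.50.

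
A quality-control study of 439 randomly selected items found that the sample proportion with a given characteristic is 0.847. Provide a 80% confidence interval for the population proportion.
(0.825, 0.869)

Proportion CI:
SE = √(p̂(1-p̂)/n) = √(0.847 · 0.153 / 439) = 0.01718

z* = 1.282
Margin = z* · SE = 1.282 · 0.01718 = 0.0220

CI: 0.847 ± 0.0220 = (0.825, 0.869)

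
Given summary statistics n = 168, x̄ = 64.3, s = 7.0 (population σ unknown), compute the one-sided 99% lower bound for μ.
μ ≥ 63.03

Lower bound (one-sided):
t* = 2.349 (one-sided for 99%)
Lower bound = x̄ - t* · s/√n = 64.3 - 2.349 · 7.0/√168 = 63.03

We are 99% confident that μ ≥ 63.03.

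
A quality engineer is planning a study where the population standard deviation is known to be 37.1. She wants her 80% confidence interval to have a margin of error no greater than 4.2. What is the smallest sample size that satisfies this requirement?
n ≥ 129

For margin E ≤ 4.2:
n ≥ (z* · σ / E)²
n ≥ (1.282 · 37.1 / 4.2)²
n ≥ 128.24

Minimum n = 129 (rounding up)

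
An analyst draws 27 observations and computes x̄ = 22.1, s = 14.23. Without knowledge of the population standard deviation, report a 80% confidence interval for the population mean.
(18.50, 25.70)

t-interval (σ unknown):
df = n - 1 = 26
t* = 1.315 for 80% confidence

Margin of error = t* · s/√n = 1.315 · 14.23/√27 = 3.60

CI: (18.50, 25.70)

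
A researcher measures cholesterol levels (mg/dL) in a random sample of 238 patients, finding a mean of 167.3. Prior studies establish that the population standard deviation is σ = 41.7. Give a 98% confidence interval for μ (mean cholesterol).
(161.01, 173.59)

z-interval (σ known):
z* = 2.326 for 98% confidence

Margin of error = z* · σ/√n = 2.326 · 41.7/√238 = 6.29

CI: (167.3 - 6.29, 167.3 + 6.29) = (161.01, 173.59)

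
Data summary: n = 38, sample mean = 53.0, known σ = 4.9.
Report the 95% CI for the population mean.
(51.44, 54.56)

z-interval (σ known):
z* = 1.960 for 95% confidence

Margin of error = z* · σ/√n = 1.960 · 4.9/√38 = 1.56

CI: (53.0 - 1.56, 53.0 + 1.56) = (51.44, 54.56)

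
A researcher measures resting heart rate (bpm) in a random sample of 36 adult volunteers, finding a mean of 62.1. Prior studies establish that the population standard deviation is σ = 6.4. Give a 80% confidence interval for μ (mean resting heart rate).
(60.73, 63.47)

z-interval (σ known):
z* = 1.282 for 80% confidence

Margin of error = z* · σ/√n = 1.282 · 6.4/√36 = 1.37

CI: (62.1 - 1.37, 62.1 + 1.37) = (60.73, 63.47)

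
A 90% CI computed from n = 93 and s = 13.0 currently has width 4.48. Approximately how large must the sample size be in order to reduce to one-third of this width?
n ≈ 837

CI width ∝ 1/√n
To reduce width by factor 3, need √n to grow by 3 → need 3² = 9 times as many samples.

Current: n = 93, width = 4.48
New: n = 837, width ≈ 1.48

Width reduced by factor of 4.48/1.48 = 3.03.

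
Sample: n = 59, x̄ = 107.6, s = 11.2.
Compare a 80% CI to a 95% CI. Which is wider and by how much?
95% CI is wider by 2.06

df = 58
80% CI: t* = 1.296, (105.71, 109.49), width = 2 · t* · s/√n = 3.78
95% CI: t* = 2.002, (104.68, 110.52), width = 2 · t* · s/√n = 5.84

The 95% CI is wider by 5.84 - 3.78 = 2.06.
Higher confidence requires a wider interval.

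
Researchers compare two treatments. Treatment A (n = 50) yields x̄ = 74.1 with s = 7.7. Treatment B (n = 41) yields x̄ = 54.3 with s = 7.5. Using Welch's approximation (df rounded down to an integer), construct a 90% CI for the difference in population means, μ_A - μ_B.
(17.14, 22.46)

Difference: x̄₁ - x̄₂ = 19.80
SE = √(s₁²/n₁ + s₂²/n₂) = √(7.7²/50 + 7.5²/41) = 1.5993
df = 86.36 → 86 (Welch–Satterthwaite, rounded down)
t* = 1.663

CI: 19.80 ± 1.663 · 1.5993 = 19.80 ± 2.66 = (17.14, 22.46)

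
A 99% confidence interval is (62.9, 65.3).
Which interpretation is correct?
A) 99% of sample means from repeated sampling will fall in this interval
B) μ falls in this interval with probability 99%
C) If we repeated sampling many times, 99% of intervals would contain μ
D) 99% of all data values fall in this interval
C

A) Wrong — coverage applies to intervals containing μ, not to future x̄ values.
B) Wrong — μ is fixed; the randomness lives in the interval, not in μ.
C) Correct — this is the frequentist long-run coverage interpretation.
D) Wrong — a CI is about the parameter μ, not individual data values.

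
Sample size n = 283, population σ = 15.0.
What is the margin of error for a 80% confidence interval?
Margin of error = 1.14

Margin of error = z* · σ/√n
= 1.282 · 15.0/√283
= 1.282 · 15.0/16.8226
= 1.14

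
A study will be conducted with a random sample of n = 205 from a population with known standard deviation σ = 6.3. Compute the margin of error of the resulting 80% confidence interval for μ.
Margin of error = 0.56

Margin of error = z* · σ/√n
= 1.282 · 6.3/√205
= 1.282 · 6.3/14.3178
= 0.56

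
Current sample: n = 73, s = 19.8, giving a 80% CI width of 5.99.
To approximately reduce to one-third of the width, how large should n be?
n ≈ 657

CI width ∝ 1/√n
To reduce width by factor 3, need √n to grow by 3 → need 3² = 9 times as many samples.

Current: n = 73, width = 5.99
New: n = 657, width ≈ 1.98

Width reduced by factor of 5.99/1.98 = 3.03.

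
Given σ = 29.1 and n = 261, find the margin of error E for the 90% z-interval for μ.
Margin of error = 2.96

Margin of error = z* · σ/√n
= 1.645 · 29.1/√261
= 1.645 · 29.1/16.1555
= 2.96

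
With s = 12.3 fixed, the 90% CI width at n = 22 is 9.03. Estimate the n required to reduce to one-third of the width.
n ≈ 198

CI width ∝ 1/√n
To reduce width by factor 3, need √n to grow by 3 → need 3² = 9 times as many samples.

Current: n = 22, width = 9.03
New: n = 198, width ≈ 2.89

Width reduced by factor of 9.03/2.89 = 3.12.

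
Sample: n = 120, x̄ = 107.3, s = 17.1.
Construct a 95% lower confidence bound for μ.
μ ≥ 104.71

Lower bound (one-sided):
t* = 1.658 (one-sided for 95%)
Lower bound = x̄ - t* · s/√n = 107.3 - 1.658 · 17.1/√120 = 104.71

We are 95% confident that μ ≥ 104.71.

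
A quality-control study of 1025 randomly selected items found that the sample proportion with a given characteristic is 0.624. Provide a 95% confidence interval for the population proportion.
(0.594, 0.654)

Proportion CI:
SE = √(p̂(1-p̂)/n) = √(0.624 · 0.376 / 1025) = 0.01513

z* = 1.960
Margin = z* · SE = 1.960 · 0.01513 = 0.0297

CI: 0.624 ± 0.0297 = (0.594, 0.654)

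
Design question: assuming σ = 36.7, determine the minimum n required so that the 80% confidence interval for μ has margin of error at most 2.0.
n ≥ 554

For margin E ≤ 2.0:
n ≥ (z* · σ / E)²
n ≥ (1.282 · 36.7 / 2.0)²
n ≥ 553.41

Minimum n = 554 (rounding up)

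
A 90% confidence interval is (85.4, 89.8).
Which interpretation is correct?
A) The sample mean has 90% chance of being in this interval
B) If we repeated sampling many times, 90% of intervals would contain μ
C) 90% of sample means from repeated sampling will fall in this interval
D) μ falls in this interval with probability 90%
B

A) Wrong — x̄ is observed and sits in the interval by construction.
B) Correct — this is the frequentist long-run coverage interpretation.
C) Wrong — coverage applies to intervals containing μ, not to future x̄ values.
D) Wrong — μ is fixed; the randomness lives in the interval, not in μ.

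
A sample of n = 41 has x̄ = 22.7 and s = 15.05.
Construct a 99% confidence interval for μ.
(16.34, 29.06)

t-interval (σ unknown):
df = n - 1 = 40
t* = 2.704 for 99% confidence

Margin of error = t* · s/√n = 2.704 · 15.05/√41 = 6.36

CI: (16.34, 29.06)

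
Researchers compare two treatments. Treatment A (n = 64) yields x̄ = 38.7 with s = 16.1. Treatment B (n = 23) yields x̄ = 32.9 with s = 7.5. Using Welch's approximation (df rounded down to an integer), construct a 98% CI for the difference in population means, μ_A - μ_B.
(-0.25, 11.85)

Difference: x̄₁ - x̄₂ = 5.80
SE = √(s₁²/n₁ + s₂²/n₂) = √(16.1²/64 + 7.5²/23) = 2.5487
df = 79.28 → 79 (Welch–Satterthwaite, rounded down)
t* = 2.374

CI: 5.80 ± 2.374 · 2.5487 = 5.80 ± 6.05 = (-0.25, 11.85)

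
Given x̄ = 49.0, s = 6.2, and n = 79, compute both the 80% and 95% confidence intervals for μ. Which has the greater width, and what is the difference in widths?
95% CI is wider by 0.98

df = 78
80% CI: t* = 1.292, (48.10, 49.90), width = 2 · t* · s/√n = 1.80
95% CI: t* = 1.991, (47.61, 50.39), width = 2 · t* · s/√n = 2.78

The 95% CI is wider by 2.78 - 1.80 = 0.98.
Higher confidence requires a wider interval.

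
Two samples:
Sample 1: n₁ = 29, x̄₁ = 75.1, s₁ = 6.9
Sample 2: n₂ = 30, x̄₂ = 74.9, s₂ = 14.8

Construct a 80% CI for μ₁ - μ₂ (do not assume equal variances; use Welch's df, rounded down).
(-3.70, 4.10)

Difference: x̄₁ - x̄₂ = 0.20
SE = √(s₁²/n₁ + s₂²/n₂) = √(6.9²/29 + 14.8²/30) = 2.9905
df = 41.34 → 41 (Welch–Satterthwaite, rounded down)
t* = 1.303

CI: 0.20 ± 1.303 · 2.9905 = 0.20 ± 3.90 = (-3.70, 4.10)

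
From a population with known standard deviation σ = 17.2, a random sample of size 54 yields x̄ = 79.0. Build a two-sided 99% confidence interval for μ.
(72.97, 85.03)

z-interval (σ known):
z* = 2.576 for 99% confidence

Margin of error = z* · σ/√n = 2.576 · 17.2/√54 = 6.03

CI: (79.0 - 6.03, 79.0 + 6.03) = (72.97, 85.03)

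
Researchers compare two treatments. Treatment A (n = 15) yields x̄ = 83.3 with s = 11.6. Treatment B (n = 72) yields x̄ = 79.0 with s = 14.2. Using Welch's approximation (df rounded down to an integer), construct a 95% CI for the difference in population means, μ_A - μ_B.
(-2.80, 11.40)

Difference: x̄₁ - x̄₂ = 4.30
SE = √(s₁²/n₁ + s₂²/n₂) = √(11.6²/15 + 14.2²/72) = 3.4309
df = 23.65 → 23 (Welch–Satterthwaite, rounded down)
t* = 2.069

CI: 4.30 ± 2.069 · 3.4309 = 4.30 ± 7.10 = (-2.80, 11.40)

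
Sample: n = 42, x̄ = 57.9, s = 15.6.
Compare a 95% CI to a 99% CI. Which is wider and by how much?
99% CI is wider by 3.28

df = 41
95% CI: t* = 2.020, (53.04, 62.76), width = 2 · t* · s/√n = 9.72
99% CI: t* = 2.701, (51.40, 64.40), width = 2 · t* · s/√n = 13.00

The 99% CI is wider by 13.00 - 9.72 = 3.28.
Higher confidence requires a wider interval.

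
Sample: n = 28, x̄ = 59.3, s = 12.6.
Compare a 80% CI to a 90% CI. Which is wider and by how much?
90% CI is wider by 1.85

df = 27
80% CI: t* = 1.314, (56.17, 62.43), width = 2 · t* · s/√n = 6.26
90% CI: t* = 1.703, (55.24, 63.36), width = 2 · t* · s/√n = 8.11

The 90% CI is wider by 8.11 - 6.26 = 1.85.
Higher confidence requires a wider interval.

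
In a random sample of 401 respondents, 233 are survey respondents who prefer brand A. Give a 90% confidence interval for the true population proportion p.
(0.541, 0.622)

Proportion CI:
p̂ = 233/401 = 0.58105
SE = √(p̂(1-p̂)/n) = √(0.58105 · 0.41895 / 401) = 0.02464

z* = 1.645
Margin = z* · SE = 1.645 · 0.02464 = 0.0405

CI: 0.58105 ± 0.0405 = (0.541, 0.622)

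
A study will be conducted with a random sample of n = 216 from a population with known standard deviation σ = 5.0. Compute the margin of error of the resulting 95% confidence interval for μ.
Margin of error = 0.67

Margin of error = z* · σ/√n
= 1.960 · 5.0/√216
= 1.960 · 5.0/14.6969
= 0.67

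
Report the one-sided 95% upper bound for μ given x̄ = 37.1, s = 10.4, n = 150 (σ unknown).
μ ≤ 38.51

Upper bound (one-sided):
t* = 1.655 (one-sided for 95%)
Upper bound = x̄ + t* · s/√n = 37.1 + 1.655 · 10.4/√150 = 38.51

We are 95% confident that μ ≤ 38.51.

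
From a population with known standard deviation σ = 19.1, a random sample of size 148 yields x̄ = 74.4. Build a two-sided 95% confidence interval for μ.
(71.32, 77.48)

z-interval (σ known):
z* = 1.960 for 95% confidence

Margin of error = z* · σ/√n = 1.960 · 19.1/√148 = 3.08

CI: (74.4 - 3.08, 74.4 + 3.08) = (71.32, 77.48)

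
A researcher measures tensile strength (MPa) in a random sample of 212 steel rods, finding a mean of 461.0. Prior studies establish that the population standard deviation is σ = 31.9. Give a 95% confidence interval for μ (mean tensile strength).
(456.71, 465.29)

z-interval (σ known):
z* = 1.960 for 95% confidence

Margin of error = z* · σ/√n = 1.960 · 31.9/√212 = 4.29

CI: (461.0 - 4.29, 461.0 + 4.29) = (456.71, 465.29)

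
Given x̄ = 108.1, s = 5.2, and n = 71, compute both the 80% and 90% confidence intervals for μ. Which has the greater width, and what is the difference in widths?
90% CI is wider by 0.46

df = 70
80% CI: t* = 1.294, (107.30, 108.90), width = 2 · t* · s/√n = 1.60
90% CI: t* = 1.667, (107.07, 109.13), width = 2 · t* · s/√n = 2.06

The 90% CI is wider by 2.06 - 1.60 = 0.46.
Higher confidence requires a wider interval.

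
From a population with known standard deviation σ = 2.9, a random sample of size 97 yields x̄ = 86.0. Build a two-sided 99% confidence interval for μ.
(85.24, 86.76)

z-interval (σ known):
z* = 2.576 for 99% confidence

Margin of error = z* · σ/√n = 2.576 · 2.9/√97 = 0.76

CI: (86.0 - 0.76, 86.0 + 0.76) = (85.24, 86.76)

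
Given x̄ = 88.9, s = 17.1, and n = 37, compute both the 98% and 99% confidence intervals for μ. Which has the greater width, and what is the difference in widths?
99% CI is wider by 1.60

df = 36
98% CI: t* = 2.434, (82.06, 95.74), width = 2 · t* · s/√n = 13.69
99% CI: t* = 2.719, (81.26, 96.54), width = 2 · t* · s/√n = 15.29

The 99% CI is wider by 15.29 - 13.69 = 1.60.
Higher confidence requires a wider interval.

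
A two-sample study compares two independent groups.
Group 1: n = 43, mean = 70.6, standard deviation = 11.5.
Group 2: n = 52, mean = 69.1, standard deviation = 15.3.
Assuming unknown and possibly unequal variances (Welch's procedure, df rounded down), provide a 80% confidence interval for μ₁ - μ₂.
(-2.05, 5.05)

Difference: x̄₁ - x̄₂ = 1.50
SE = √(s₁²/n₁ + s₂²/n₂) = √(11.5²/43 + 15.3²/52) = 2.7527
df = 92.22 → 92 (Welch–Satterthwaite, rounded down)
t* = 1.291

CI: 1.50 ± 1.291 · 2.7527 = 1.50 ± 3.55 = (-2.05, 5.05)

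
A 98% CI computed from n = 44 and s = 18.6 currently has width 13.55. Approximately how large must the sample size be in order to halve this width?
n ≈ 176

CI width ∝ 1/√n
To reduce width by factor 2, need √n to grow by 2 → need 2² = 4 times as many samples.

Current: n = 44, width = 13.55
New: n = 176, width ≈ 6.58

Width reduced by factor of 13.55/6.58 = 2.06.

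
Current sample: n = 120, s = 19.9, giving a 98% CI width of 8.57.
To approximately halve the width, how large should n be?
n ≈ 480

CI width ∝ 1/√n
To reduce width by factor 2, need √n to grow by 2 → need 2² = 4 times as many samples.

Current: n = 120, width = 8.57
New: n = 480, width ≈ 4.24

Width reduced by factor of 8.57/4.24 = 2.02.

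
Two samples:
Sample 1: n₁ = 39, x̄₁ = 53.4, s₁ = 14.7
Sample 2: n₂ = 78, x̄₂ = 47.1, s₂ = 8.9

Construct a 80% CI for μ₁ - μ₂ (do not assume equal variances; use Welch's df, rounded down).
(2.98, 9.62)

Difference: x̄₁ - x̄₂ = 6.30
SE = √(s₁²/n₁ + s₂²/n₂) = √(14.7²/39 + 8.9²/78) = 2.5605
df = 52.34 → 52 (Welch–Satterthwaite, rounded down)
t* = 1.298

CI: 6.30 ± 1.298 · 2.5605 = 6.30 ± 3.32 = (2.98, 9.62)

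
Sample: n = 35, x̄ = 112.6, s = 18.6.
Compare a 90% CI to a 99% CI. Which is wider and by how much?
99% CI is wider by 6.52

df = 34
90% CI: t* = 1.691, (107.28, 117.92), width = 2 · t* · s/√n = 10.63
99% CI: t* = 2.728, (104.02, 121.18), width = 2 · t* · s/√n = 17.15

The 99% CI is wider by 17.15 - 10.63 = 6.52.
Higher confidence requires a wider interval.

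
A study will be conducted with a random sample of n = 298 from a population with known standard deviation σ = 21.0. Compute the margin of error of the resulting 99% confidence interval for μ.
Margin of error = 3.13

Margin of error = z* · σ/√n
= 2.576 · 21.0/√298
= 2.576 · 21.0/17.2627
= 3.13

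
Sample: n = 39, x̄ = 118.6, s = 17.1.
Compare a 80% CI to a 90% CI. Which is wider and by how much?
90% CI is wider by 2.09

df = 38
80% CI: t* = 1.304, (115.03, 122.17), width = 2 · t* · s/√n = 7.14
90% CI: t* = 1.686, (113.98, 123.22), width = 2 · t* · s/√n = 9.23

The 90% CI is wider by 9.23 - 7.14 = 2.09.
Higher confidence requires a wider interval.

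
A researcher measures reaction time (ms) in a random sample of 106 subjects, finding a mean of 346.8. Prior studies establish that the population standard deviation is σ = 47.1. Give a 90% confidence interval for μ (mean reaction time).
(339.27, 354.33)

z-interval (σ known):
z* = 1.645 for 90% confidence

Margin of error = z* · σ/√n = 1.645 · 47.1/√106 = 7.53

CI: (346.8 - 7.53, 346.8 + 7.53) = (339.27, 354.33)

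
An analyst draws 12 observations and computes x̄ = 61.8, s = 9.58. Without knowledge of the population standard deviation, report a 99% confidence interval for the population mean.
(53.21, 70.39)

t-interval (σ unknown):
df = n - 1 = 11
t* = 3.106 for 99% confidence

Margin of error = t* · s/√n = 3.106 · 9.58/√12 = 8.59

CI: (53.21, 70.39)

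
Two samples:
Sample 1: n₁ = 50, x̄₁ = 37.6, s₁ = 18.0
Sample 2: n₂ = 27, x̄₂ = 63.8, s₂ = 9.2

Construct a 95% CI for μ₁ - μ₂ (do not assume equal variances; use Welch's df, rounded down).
(-32.38, -20.02)

Difference: x̄₁ - x̄₂ = -26.20
SE = √(s₁²/n₁ + s₂²/n₂) = √(18.0²/50 + 9.2²/27) = 3.1008
df = 74.86 → 74 (Welch–Satterthwaite, rounded down)
t* = 1.993

CI: -26.20 ± 1.993 · 3.1008 = -26.20 ± 6.18 = (-32.38, -20.02)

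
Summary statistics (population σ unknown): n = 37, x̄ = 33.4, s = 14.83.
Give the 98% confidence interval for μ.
(27.47, 39.33)

t-interval (σ unknown):
df = n - 1 = 36
t* = 2.434 for 98% confidence

Margin of error = t* · s/√n = 2.434 · 14.83/√37 = 5.93

CI: (27.47, 39.33)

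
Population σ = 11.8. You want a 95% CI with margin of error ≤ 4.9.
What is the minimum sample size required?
n ≥ 23

For margin E ≤ 4.9:
n ≥ (z* · σ / E)²
n ≥ (1.960 · 11.8 / 4.9)²
n ≥ 22.28

Minimum n = 23 (rounding up)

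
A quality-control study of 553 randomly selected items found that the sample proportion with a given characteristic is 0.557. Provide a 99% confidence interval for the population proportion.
(0.503, 0.611)

Proportion CI:
SE = √(p̂(1-p̂)/n) = √(0.557 · 0.443 / 553) = 0.02112

z* = 2.576
Margin = z* · SE = 2.576 · 0.02112 = 0.0544

CI: 0.557 ± 0.0544 = (0.503, 0.611)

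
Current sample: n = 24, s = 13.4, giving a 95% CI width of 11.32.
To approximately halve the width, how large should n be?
n ≈ 96

CI width ∝ 1/√n
To reduce width by factor 2, need √n to grow by 2 → need 2² = 4 times as many samples.

Current: n = 24, width = 11.32
New: n = 96, width ≈ 5.43

Width reduced by factor of 11.32/5.43 = 2.08.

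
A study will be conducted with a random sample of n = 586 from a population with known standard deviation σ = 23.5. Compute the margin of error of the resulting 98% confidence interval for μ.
Margin of error = 2.26

Margin of error = z* · σ/√n
= 2.326 · 23.5/√586
= 2.326 · 23.5/24.2074
= 2.26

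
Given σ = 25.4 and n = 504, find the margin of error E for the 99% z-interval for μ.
Margin of error = 2.91

Margin of error = z* · σ/√n
= 2.576 · 25.4/√504
= 2.576 · 25.4/22.4499
= 2.91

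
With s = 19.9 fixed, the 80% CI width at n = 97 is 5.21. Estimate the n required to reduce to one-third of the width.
n ≈ 873

CI width ∝ 1/√n
To reduce width by factor 3, need √n to grow by 3 → need 3² = 9 times as many samples.

Current: n = 97, width = 5.21
New: n = 873, width ≈ 1.73

Width reduced by factor of 5.21/1.73 = 3.01.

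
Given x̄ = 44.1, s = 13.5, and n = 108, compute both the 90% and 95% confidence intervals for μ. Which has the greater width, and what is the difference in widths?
95% CI is wider by 0.84

df = 107
90% CI: t* = 1.659, (41.94, 46.26), width = 2 · t* · s/√n = 4.31
95% CI: t* = 1.982, (41.53, 46.67), width = 2 · t* · s/√n = 5.15

The 95% CI is wider by 5.15 - 4.31 = 0.84.
Higher confidence requires a wider interval.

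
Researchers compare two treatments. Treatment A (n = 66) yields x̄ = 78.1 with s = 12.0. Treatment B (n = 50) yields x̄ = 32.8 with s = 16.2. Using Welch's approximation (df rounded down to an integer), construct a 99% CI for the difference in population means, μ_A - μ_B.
(38.12, 52.48)

Difference: x̄₁ - x̄₂ = 45.30
SE = √(s₁²/n₁ + s₂²/n₂) = √(12.0²/66 + 16.2²/50) = 2.7259
df = 86.89 → 86 (Welch–Satterthwaite, rounded down)
t* = 2.634

CI: 45.30 ± 2.634 · 2.7259 = 45.30 ± 7.18 = (38.12, 52.48)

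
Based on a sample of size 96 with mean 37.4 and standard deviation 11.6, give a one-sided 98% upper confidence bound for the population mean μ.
μ ≤ 39.86

Upper bound (one-sided):
t* = 2.082 (one-sided for 98%)
Upper bound = x̄ + t* · s/√n = 37.4 + 2.082 · 11.6/√96 = 39.86

We are 98% confident that μ ≤ 39.86.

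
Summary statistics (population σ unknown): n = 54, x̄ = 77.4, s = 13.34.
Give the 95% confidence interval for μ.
(73.76, 81.04)

t-interval (σ unknown):
df = n - 1 = 53
t* = 2.006 for 95% confidence

Margin of error = t* · s/√n = 2.006 · 13.34/√54 = 3.64

CI: (73.76, 81.04)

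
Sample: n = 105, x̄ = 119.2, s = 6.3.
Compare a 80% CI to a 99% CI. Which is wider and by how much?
99% CI is wider by 1.64

df = 104
80% CI: t* = 1.290, (118.41, 119.99), width = 2 · t* · s/√n = 1.59
99% CI: t* = 2.624, (117.59, 120.81), width = 2 · t* · s/√n = 3.23

The 99% CI is wider by 3.23 - 1.59 = 1.64.
Higher confidence requires a wider interval.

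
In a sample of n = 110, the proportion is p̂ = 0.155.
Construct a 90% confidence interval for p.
(0.098, 0.212)

Proportion CI:
SE = √(p̂(1-p̂)/n) = √(0.155 · 0.845 / 110) = 0.03451

z* = 1.645
Margin = z* · SE = 1.645 · 0.03451 = 0.0568

CI: 0.155 ± 0.0568 = (0.098, 0.212)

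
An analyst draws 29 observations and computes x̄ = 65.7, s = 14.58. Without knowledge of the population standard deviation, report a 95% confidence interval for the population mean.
(60.16, 71.24)

t-interval (σ unknown):
df = n - 1 = 28
t* = 2.048 for 95% confidence

Margin of error = t* · s/√n = 2.048 · 14.58/√29 = 5.54

CI: (60.16, 71.24)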